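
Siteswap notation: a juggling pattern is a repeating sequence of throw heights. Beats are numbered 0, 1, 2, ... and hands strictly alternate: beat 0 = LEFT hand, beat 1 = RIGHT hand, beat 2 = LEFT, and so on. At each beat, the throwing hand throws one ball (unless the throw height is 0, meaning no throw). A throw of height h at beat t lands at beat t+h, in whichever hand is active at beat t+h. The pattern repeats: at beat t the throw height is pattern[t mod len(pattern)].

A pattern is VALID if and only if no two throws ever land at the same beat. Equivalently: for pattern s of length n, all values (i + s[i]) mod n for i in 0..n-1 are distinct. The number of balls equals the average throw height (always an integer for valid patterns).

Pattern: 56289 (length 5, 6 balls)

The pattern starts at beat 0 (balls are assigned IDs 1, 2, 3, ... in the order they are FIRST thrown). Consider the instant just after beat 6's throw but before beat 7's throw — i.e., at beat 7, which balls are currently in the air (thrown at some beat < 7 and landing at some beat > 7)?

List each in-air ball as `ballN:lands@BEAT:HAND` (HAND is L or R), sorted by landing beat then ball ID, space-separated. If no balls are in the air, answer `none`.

Beat 0 (L): throw ball1 h=5 -> lands@5:R; in-air after throw: [b1@5:R]
Beat 1 (R): throw ball2 h=6 -> lands@7:R; in-air after throw: [b1@5:R b2@7:R]
Beat 2 (L): throw ball3 h=2 -> lands@4:L; in-air after throw: [b3@4:L b1@5:R b2@7:R]
Beat 3 (R): throw ball4 h=8 -> lands@11:R; in-air after throw: [b3@4:L b1@5:R b2@7:R b4@11:R]
Beat 4 (L): throw ball3 h=9 -> lands@13:R; in-air after throw: [b1@5:R b2@7:R b4@11:R b3@13:R]
Beat 5 (R): throw ball1 h=5 -> lands@10:L; in-air after throw: [b2@7:R b1@10:L b4@11:R b3@13:R]
Beat 6 (L): throw ball5 h=6 -> lands@12:L; in-air after throw: [b2@7:R b1@10:L b4@11:R b5@12:L b3@13:R]
Beat 7 (R): throw ball2 h=2 -> lands@9:R; in-air after throw: [b2@9:R b1@10:L b4@11:R b5@12:L b3@13:R]

Answer: ball1:lands@10:L ball4:lands@11:R ball5:lands@12:L ball3:lands@13:R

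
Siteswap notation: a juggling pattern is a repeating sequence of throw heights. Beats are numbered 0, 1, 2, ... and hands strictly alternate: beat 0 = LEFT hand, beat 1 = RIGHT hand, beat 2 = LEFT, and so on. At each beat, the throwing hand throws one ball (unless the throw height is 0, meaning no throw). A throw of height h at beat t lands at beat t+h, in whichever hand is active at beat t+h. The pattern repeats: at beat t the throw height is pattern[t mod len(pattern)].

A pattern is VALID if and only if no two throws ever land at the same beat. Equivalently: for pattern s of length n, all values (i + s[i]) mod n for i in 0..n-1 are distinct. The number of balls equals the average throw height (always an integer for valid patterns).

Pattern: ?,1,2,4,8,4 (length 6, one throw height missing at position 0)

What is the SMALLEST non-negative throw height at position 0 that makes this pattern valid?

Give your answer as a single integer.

Answer: 5

Derivation:
i=0: s[i]=? (unknown)
i=1: (1 + 1) mod 6 = 2
i=2: (2 + 2) mod 6 = 4
i=3: (3 + 4) mod 6 = 1
i=4: (4 + 8) mod 6 = 0
i=5: (5 + 4) mod 6 = 3
Known residues: [0, 1, 2, 3, 4]; need a permutation of 0..5, so missing residue r = 5
Need (0 + s) mod 6 = 5; smallest s = (5 - 0) mod 6 = 5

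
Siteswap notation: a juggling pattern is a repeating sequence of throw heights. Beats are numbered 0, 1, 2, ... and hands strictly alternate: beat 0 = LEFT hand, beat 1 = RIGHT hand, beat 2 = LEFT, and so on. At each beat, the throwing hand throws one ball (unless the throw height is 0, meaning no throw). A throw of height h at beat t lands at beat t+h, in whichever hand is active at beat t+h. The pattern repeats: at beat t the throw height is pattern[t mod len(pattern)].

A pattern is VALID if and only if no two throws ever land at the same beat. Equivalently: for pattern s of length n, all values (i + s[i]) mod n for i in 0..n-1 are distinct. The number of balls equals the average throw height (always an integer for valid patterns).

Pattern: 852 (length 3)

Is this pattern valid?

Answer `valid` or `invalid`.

i=0: (i + s[i]) mod n = (0 + 8) mod 3 = 2
i=1: (i + s[i]) mod n = (1 + 5) mod 3 = 0
i=2: (i + s[i]) mod n = (2 + 2) mod 3 = 1
Residues: [2, 0, 1], distinct: True

Answer: valid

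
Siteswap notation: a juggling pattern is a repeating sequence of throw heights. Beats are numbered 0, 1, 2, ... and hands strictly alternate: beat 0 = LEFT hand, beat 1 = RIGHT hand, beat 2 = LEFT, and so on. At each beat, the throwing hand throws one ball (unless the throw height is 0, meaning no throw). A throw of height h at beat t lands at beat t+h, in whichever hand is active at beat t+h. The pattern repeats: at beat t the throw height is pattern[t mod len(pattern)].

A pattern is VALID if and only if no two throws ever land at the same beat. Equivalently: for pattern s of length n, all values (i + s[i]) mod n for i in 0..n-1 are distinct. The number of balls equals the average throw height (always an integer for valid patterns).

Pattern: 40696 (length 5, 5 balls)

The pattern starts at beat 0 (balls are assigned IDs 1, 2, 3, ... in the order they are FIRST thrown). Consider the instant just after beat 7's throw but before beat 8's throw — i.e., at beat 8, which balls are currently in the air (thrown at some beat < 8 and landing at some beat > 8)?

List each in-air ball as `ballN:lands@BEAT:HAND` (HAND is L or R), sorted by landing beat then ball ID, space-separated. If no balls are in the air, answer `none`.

Answer: ball4:lands@9:R ball1:lands@10:L ball3:lands@12:L ball5:lands@13:R

Derivation:
Beat 0 (L): throw ball1 h=4 -> lands@4:L; in-air after throw: [b1@4:L]
Beat 2 (L): throw ball2 h=6 -> lands@8:L; in-air after throw: [b1@4:L b2@8:L]
Beat 3 (R): throw ball3 h=9 -> lands@12:L; in-air after throw: [b1@4:L b2@8:L b3@12:L]
Beat 4 (L): throw ball1 h=6 -> lands@10:L; in-air after throw: [b2@8:L b1@10:L b3@12:L]
Beat 5 (R): throw ball4 h=4 -> lands@9:R; in-air after throw: [b2@8:L b4@9:R b1@10:L b3@12:L]
Beat 7 (R): throw ball5 h=6 -> lands@13:R; in-air after throw: [b2@8:L b4@9:R b1@10:L b3@12:L b5@13:R]
Beat 8 (L): throw ball2 h=9 -> lands@17:R; in-air after throw: [b4@9:R b1@10:L b3@12:L b5@13:R b2@17:R]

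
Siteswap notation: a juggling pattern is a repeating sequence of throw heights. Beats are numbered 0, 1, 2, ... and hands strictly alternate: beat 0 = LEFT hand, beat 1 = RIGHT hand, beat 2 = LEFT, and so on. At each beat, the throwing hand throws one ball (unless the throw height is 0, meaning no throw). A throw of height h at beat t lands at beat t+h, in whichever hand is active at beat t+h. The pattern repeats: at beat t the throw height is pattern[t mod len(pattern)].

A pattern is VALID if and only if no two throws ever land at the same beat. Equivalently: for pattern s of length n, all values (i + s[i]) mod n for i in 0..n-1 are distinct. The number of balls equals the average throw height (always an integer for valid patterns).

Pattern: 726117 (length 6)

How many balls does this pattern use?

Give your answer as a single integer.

Pattern = [7, 2, 6, 1, 1, 7], length n = 6
  position 0: throw height = 7, running sum = 7
  position 1: throw height = 2, running sum = 9
  position 2: throw height = 6, running sum = 15
  position 3: throw height = 1, running sum = 16
  position 4: throw height = 1, running sum = 17
  position 5: throw height = 7, running sum = 24
Total sum = 24; balls = sum / n = 24 / 6 = 4

Answer: 4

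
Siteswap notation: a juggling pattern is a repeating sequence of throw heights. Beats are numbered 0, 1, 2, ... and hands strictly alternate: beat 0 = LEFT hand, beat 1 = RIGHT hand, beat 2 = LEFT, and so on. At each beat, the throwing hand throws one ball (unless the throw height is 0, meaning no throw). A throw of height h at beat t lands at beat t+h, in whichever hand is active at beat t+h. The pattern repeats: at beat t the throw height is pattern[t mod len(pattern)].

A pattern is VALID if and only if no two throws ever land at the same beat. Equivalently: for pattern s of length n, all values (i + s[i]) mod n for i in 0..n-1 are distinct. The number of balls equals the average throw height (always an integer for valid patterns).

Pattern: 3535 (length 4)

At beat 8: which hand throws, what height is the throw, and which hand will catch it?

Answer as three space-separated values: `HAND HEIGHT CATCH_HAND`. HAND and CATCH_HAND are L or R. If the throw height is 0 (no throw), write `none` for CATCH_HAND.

Answer: L 3 R

Derivation:
Beat 8: 8 mod 2 = 0, so hand = L
Throw height = pattern[8 mod 4] = pattern[0] = 3
Lands at beat 8+3=11, 11 mod 2 = 1, so catch hand = R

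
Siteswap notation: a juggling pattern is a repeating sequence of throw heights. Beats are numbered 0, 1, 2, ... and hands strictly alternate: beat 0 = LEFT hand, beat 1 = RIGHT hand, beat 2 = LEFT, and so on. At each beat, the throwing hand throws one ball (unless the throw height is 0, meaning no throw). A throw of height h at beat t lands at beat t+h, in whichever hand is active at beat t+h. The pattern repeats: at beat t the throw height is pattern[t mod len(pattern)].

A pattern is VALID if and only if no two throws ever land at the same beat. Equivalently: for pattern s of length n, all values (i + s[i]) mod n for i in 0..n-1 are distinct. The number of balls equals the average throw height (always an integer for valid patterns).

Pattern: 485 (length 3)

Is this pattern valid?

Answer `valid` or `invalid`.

Answer: invalid

Derivation:
i=0: (i + s[i]) mod n = (0 + 4) mod 3 = 1
i=1: (i + s[i]) mod n = (1 + 8) mod 3 = 0
i=2: (i + s[i]) mod n = (2 + 5) mod 3 = 1
Residues: [1, 0, 1], distinct: False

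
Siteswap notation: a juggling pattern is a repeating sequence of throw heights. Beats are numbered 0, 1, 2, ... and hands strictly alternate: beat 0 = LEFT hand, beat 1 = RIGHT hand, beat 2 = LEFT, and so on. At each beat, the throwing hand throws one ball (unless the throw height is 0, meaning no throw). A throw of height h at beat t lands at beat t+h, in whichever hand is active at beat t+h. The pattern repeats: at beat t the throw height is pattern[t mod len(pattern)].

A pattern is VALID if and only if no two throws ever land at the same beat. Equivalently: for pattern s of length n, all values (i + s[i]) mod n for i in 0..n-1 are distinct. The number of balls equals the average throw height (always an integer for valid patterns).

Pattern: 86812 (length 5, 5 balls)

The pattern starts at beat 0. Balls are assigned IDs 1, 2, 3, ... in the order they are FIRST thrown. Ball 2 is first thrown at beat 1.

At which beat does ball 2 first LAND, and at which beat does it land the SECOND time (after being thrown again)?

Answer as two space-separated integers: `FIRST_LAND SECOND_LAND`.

Beat 0 (L): throw ball1 h=8 -> lands@8:L; in-air after throw: [b1@8:L]
Beat 1 (R): throw ball2 h=6 -> lands@7:R; in-air after throw: [b2@7:R b1@8:L]
Beat 2 (L): throw ball3 h=8 -> lands@10:L; in-air after throw: [b2@7:R b1@8:L b3@10:L]
Beat 3 (R): throw ball4 h=1 -> lands@4:L; in-air after throw: [b4@4:L b2@7:R b1@8:L b3@10:L]
Beat 4 (L): throw ball4 h=2 -> lands@6:L; in-air after throw: [b4@6:L b2@7:R b1@8:L b3@10:L]
Beat 5 (R): throw ball5 h=8 -> lands@13:R; in-air after throw: [b4@6:L b2@7:R b1@8:L b3@10:L b5@13:R]
Beat 6 (L): throw ball4 h=6 -> lands@12:L; in-air after throw: [b2@7:R b1@8:L b3@10:L b4@12:L b5@13:R]
Beat 7 (R): throw ball2 h=8 -> lands@15:R; in-air after throw: [b1@8:L b3@10:L b4@12:L b5@13:R b2@15:R]
Beat 8 (L): throw ball1 h=1 -> lands@9:R; in-air after throw: [b1@9:R b3@10:L b4@12:L b5@13:R b2@15:R]
Beat 9 (R): throw ball1 h=2 -> lands@11:R; in-air after throw: [b3@10:L b1@11:R b4@12:L b5@13:R b2@15:R]
Beat 10 (L): throw ball3 h=8 -> lands@18:L; in-air after throw: [b1@11:R b4@12:L b5@13:R b2@15:R b3@18:L]
Beat 11 (R): throw ball1 h=6 -> lands@17:R; in-air after throw: [b4@12:L b5@13:R b2@15:R b1@17:R b3@18:L]
Beat 12 (L): throw ball4 h=8 -> lands@20:L; in-air after throw: [b5@13:R b2@15:R b1@17:R b3@18:L b4@20:L]
Beat 13 (R): throw ball5 h=1 -> lands@14:L; in-air after throw: [b5@14:L b2@15:R b1@17:R b3@18:L b4@20:L]
Beat 14 (L): throw ball5 h=2 -> lands@16:L; in-air after throw: [b2@15:R b5@16:L b1@17:R b3@18:L b4@20:L]
Beat 15 (R): throw ball2 h=8 -> lands@23:R; in-air after throw: [b5@16:L b1@17:R b3@18:L b4@20:L b2@23:R]
Ball 2: thrown@1 h=6 -> first land @7; rethrown@7 h=8 -> second land @15

Answer: 7 15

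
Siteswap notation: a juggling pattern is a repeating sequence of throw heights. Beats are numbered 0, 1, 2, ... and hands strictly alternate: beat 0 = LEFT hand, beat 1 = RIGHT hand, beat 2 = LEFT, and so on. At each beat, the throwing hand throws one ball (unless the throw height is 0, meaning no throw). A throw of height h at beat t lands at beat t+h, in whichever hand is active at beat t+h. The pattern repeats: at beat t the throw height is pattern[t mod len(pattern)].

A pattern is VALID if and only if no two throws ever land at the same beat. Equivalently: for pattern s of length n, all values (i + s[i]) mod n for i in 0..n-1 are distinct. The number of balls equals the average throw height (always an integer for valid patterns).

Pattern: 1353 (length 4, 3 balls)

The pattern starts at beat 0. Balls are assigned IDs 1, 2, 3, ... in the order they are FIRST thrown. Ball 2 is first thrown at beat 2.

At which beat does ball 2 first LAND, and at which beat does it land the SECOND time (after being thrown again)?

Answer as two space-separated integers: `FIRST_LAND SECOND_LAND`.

Beat 0 (L): throw ball1 h=1 -> lands@1:R; in-air after throw: [b1@1:R]
Beat 1 (R): throw ball1 h=3 -> lands@4:L; in-air after throw: [b1@4:L]
Beat 2 (L): throw ball2 h=5 -> lands@7:R; in-air after throw: [b1@4:L b2@7:R]
Beat 3 (R): throw ball3 h=3 -> lands@6:L; in-air after throw: [b1@4:L b3@6:L b2@7:R]
Beat 4 (L): throw ball1 h=1 -> lands@5:R; in-air after throw: [b1@5:R b3@6:L b2@7:R]
Beat 5 (R): throw ball1 h=3 -> lands@8:L; in-air after throw: [b3@6:L b2@7:R b1@8:L]
Beat 6 (L): throw ball3 h=5 -> lands@11:R; in-air after throw: [b2@7:R b1@8:L b3@11:R]
Beat 7 (R): throw ball2 h=3 -> lands@10:L; in-air after throw: [b1@8:L b2@10:L b3@11:R]
Beat 8 (L): throw ball1 h=1 -> lands@9:R; in-air after throw: [b1@9:R b2@10:L b3@11:R]
Beat 9 (R): throw ball1 h=3 -> lands@12:L; in-air after throw: [b2@10:L b3@11:R b1@12:L]
Beat 10 (L): throw ball2 h=5 -> lands@15:R; in-air after throw: [b3@11:R b1@12:L b2@15:R]
Ball 2: thrown@2 h=5 -> first land @7; rethrown@7 h=3 -> second land @10

Answer: 7 10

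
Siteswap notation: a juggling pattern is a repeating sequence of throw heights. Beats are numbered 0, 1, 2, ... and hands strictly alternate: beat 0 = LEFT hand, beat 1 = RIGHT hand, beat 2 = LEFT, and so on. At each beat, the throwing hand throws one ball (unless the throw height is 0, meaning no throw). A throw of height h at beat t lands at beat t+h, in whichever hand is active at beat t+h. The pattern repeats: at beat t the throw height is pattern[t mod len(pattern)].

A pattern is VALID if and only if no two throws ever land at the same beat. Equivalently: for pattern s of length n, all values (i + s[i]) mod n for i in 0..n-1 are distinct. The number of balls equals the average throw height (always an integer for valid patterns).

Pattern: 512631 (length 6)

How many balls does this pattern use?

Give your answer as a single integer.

Pattern = [5, 1, 2, 6, 3, 1], length n = 6
  position 0: throw height = 5, running sum = 5
  position 1: throw height = 1, running sum = 6
  position 2: throw height = 2, running sum = 8
  position 3: throw height = 6, running sum = 14
  position 4: throw height = 3, running sum = 17
  position 5: throw height = 1, running sum = 18
Total sum = 18; balls = sum / n = 18 / 6 = 3

Answer: 3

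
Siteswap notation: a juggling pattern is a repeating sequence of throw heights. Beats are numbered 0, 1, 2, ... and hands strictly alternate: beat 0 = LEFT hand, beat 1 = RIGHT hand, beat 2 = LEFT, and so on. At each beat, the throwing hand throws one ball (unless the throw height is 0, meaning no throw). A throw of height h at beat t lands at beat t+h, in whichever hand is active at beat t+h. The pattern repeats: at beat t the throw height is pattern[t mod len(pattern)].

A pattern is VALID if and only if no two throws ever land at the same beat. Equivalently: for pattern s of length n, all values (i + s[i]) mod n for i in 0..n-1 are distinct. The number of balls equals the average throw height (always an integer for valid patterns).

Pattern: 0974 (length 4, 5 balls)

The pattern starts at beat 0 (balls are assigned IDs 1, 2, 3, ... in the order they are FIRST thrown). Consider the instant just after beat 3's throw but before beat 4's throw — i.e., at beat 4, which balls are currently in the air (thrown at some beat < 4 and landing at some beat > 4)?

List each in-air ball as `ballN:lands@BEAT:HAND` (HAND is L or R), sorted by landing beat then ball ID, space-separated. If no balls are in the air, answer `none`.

Beat 1 (R): throw ball1 h=9 -> lands@10:L; in-air after throw: [b1@10:L]
Beat 2 (L): throw ball2 h=7 -> lands@9:R; in-air after throw: [b2@9:R b1@10:L]
Beat 3 (R): throw ball3 h=4 -> lands@7:R; in-air after throw: [b3@7:R b2@9:R b1@10:L]

Answer: ball3:lands@7:R ball2:lands@9:R ball1:lands@10:L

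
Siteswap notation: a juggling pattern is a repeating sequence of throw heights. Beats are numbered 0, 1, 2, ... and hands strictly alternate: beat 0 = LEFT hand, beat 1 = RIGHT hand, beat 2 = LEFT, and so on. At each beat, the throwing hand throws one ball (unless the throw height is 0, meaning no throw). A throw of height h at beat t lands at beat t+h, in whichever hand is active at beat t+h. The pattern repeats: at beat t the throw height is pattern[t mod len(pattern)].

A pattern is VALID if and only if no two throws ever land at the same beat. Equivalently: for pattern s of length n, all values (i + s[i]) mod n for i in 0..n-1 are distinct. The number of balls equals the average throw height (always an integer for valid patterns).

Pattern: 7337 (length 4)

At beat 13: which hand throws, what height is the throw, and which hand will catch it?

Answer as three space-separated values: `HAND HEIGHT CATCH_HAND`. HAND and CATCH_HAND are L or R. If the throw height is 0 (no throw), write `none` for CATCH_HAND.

Beat 13: 13 mod 2 = 1, so hand = R
Throw height = pattern[13 mod 4] = pattern[1] = 3
Lands at beat 13+3=16, 16 mod 2 = 0, so catch hand = L

Answer: R 3 L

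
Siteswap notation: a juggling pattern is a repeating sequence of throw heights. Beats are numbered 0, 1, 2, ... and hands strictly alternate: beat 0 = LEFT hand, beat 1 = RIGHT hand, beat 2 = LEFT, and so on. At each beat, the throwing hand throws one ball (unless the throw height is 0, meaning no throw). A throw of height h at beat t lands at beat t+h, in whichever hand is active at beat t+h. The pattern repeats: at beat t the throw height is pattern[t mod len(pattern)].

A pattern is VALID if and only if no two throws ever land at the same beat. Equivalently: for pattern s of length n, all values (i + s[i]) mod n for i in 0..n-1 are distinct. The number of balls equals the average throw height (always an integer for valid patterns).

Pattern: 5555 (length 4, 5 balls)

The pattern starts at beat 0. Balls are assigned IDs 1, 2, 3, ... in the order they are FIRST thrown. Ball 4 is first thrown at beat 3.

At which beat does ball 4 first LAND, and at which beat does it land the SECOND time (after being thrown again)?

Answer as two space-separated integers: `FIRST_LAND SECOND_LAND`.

Answer: 8 13

Derivation:
Beat 0 (L): throw ball1 h=5 -> lands@5:R; in-air after throw: [b1@5:R]
Beat 1 (R): throw ball2 h=5 -> lands@6:L; in-air after throw: [b1@5:R b2@6:L]
Beat 2 (L): throw ball3 h=5 -> lands@7:R; in-air after throw: [b1@5:R b2@6:L b3@7:R]
Beat 3 (R): throw ball4 h=5 -> lands@8:L; in-air after throw: [b1@5:R b2@6:L b3@7:R b4@8:L]
Beat 4 (L): throw ball5 h=5 -> lands@9:R; in-air after throw: [b1@5:R b2@6:L b3@7:R b4@8:L b5@9:R]
Beat 5 (R): throw ball1 h=5 -> lands@10:L; in-air after throw: [b2@6:L b3@7:R b4@8:L b5@9:R b1@10:L]
Beat 6 (L): throw ball2 h=5 -> lands@11:R; in-air after throw: [b3@7:R b4@8:L b5@9:R b1@10:L b2@11:R]
Beat 7 (R): throw ball3 h=5 -> lands@12:L; in-air after throw: [b4@8:L b5@9:R b1@10:L b2@11:R b3@12:L]
Beat 8 (L): throw ball4 h=5 -> lands@13:R; in-air after throw: [b5@9:R b1@10:L b2@11:R b3@12:L b4@13:R]
Beat 9 (R): throw ball5 h=5 -> lands@14:L; in-air after throw: [b1@10:L b2@11:R b3@12:L b4@13:R b5@14:L]
Beat 10 (L): throw ball1 h=5 -> lands@15:R; in-air after throw: [b2@11:R b3@12:L b4@13:R b5@14:L b1@15:R]
Beat 11 (R): throw ball2 h=5 -> lands@16:L; in-air after throw: [b3@12:L b4@13:R b5@14:L b1@15:R b2@16:L]
Beat 12 (L): throw ball3 h=5 -> lands@17:R; in-air after throw: [b4@13:R b5@14:L b1@15:R b2@16:L b3@17:R]
Beat 13 (R): throw ball4 h=5 -> lands@18:L; in-air after throw: [b5@14:L b1@15:R b2@16:L b3@17:R b4@18:L]
Ball 4: thrown@3 h=5 -> first land @8; rethrown@8 h=5 -> second land @13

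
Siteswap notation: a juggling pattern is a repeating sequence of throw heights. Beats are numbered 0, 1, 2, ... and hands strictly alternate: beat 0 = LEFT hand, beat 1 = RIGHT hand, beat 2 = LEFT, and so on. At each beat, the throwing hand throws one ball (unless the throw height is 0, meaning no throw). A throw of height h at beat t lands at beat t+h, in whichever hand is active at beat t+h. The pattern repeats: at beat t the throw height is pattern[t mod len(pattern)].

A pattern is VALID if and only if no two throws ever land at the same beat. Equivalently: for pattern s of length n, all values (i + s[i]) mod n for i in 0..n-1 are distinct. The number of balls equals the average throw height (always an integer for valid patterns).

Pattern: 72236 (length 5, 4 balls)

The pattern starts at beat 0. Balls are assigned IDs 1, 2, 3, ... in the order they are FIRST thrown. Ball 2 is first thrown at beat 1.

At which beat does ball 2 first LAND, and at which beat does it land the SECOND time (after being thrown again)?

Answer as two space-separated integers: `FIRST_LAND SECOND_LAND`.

Beat 0 (L): throw ball1 h=7 -> lands@7:R; in-air after throw: [b1@7:R]
Beat 1 (R): throw ball2 h=2 -> lands@3:R; in-air after throw: [b2@3:R b1@7:R]
Beat 2 (L): throw ball3 h=2 -> lands@4:L; in-air after throw: [b2@3:R b3@4:L b1@7:R]
Beat 3 (R): throw ball2 h=3 -> lands@6:L; in-air after throw: [b3@4:L b2@6:L b1@7:R]
Beat 4 (L): throw ball3 h=6 -> lands@10:L; in-air after throw: [b2@6:L b1@7:R b3@10:L]
Beat 5 (R): throw ball4 h=7 -> lands@12:L; in-air after throw: [b2@6:L b1@7:R b3@10:L b4@12:L]
Beat 6 (L): throw ball2 h=2 -> lands@8:L; in-air after throw: [b1@7:R b2@8:L b3@10:L b4@12:L]
Ball 2: thrown@1 h=2 -> first land @3; rethrown@3 h=3 -> second land @6

Answer: 3 6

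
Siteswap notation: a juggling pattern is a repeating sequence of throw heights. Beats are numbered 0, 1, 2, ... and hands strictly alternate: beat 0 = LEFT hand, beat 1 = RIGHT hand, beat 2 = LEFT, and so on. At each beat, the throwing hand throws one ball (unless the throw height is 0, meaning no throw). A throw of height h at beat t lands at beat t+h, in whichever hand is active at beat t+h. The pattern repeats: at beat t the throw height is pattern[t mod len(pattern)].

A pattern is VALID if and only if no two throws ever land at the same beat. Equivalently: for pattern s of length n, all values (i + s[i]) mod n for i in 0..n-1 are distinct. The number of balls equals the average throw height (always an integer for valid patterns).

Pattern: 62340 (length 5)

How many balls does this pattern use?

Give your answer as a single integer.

Answer: 3

Derivation:
Pattern = [6, 2, 3, 4, 0], length n = 5
  position 0: throw height = 6, running sum = 6
  position 1: throw height = 2, running sum = 8
  position 2: throw height = 3, running sum = 11
  position 3: throw height = 4, running sum = 15
  position 4: throw height = 0, running sum = 15
Total sum = 15; balls = sum / n = 15 / 5 = 3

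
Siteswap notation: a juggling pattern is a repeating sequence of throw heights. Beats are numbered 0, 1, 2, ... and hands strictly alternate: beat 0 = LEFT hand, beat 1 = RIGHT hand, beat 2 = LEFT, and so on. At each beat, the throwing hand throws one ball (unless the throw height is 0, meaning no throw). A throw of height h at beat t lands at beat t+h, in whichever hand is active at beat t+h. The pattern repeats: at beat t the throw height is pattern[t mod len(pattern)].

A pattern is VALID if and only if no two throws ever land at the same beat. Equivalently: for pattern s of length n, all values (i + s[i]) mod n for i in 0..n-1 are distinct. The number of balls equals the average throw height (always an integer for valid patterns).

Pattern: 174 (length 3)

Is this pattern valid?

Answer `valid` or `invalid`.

Answer: valid

Derivation:
i=0: (i + s[i]) mod n = (0 + 1) mod 3 = 1
i=1: (i + s[i]) mod n = (1 + 7) mod 3 = 2
i=2: (i + s[i]) mod n = (2 + 4) mod 3 = 0
Residues: [1, 2, 0], distinct: True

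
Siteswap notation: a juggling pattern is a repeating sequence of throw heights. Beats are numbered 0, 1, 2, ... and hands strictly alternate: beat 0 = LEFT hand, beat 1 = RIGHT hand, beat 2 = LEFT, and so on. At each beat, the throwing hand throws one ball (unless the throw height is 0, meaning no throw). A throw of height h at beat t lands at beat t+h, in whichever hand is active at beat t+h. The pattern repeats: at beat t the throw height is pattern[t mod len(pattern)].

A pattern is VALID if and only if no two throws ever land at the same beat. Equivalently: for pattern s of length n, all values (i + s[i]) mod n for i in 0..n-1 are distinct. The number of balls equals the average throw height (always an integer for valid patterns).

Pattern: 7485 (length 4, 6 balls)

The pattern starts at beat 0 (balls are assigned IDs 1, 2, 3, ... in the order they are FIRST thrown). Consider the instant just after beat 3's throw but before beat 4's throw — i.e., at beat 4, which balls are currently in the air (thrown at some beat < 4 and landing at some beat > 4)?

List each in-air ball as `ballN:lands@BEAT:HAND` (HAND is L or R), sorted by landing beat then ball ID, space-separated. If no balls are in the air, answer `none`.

Answer: ball2:lands@5:R ball1:lands@7:R ball4:lands@8:L ball3:lands@10:L

Derivation:
Beat 0 (L): throw ball1 h=7 -> lands@7:R; in-air after throw: [b1@7:R]
Beat 1 (R): throw ball2 h=4 -> lands@5:R; in-air after throw: [b2@5:R b1@7:R]
Beat 2 (L): throw ball3 h=8 -> lands@10:L; in-air after throw: [b2@5:R b1@7:R b3@10:L]
Beat 3 (R): throw ball4 h=5 -> lands@8:L; in-air after throw: [b2@5:R b1@7:R b4@8:L b3@10:L]
Beat 4 (L): throw ball5 h=7 -> lands@11:R; in-air after throw: [b2@5:R b1@7:R b4@8:L b3@10:L b5@11:R]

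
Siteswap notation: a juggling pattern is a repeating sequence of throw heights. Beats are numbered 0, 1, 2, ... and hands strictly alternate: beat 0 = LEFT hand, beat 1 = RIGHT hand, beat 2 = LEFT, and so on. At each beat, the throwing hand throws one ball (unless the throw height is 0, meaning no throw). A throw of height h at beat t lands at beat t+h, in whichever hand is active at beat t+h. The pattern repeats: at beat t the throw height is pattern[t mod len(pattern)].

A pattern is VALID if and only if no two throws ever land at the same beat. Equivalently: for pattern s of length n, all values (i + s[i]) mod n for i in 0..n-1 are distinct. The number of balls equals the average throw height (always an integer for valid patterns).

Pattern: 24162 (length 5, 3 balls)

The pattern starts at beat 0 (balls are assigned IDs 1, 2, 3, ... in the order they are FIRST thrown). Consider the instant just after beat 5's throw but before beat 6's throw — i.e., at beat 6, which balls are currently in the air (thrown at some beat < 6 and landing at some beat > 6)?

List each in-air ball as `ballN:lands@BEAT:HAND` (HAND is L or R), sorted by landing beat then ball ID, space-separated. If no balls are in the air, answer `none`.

Beat 0 (L): throw ball1 h=2 -> lands@2:L; in-air after throw: [b1@2:L]
Beat 1 (R): throw ball2 h=4 -> lands@5:R; in-air after throw: [b1@2:L b2@5:R]
Beat 2 (L): throw ball1 h=1 -> lands@3:R; in-air after throw: [b1@3:R b2@5:R]
Beat 3 (R): throw ball1 h=6 -> lands@9:R; in-air after throw: [b2@5:R b1@9:R]
Beat 4 (L): throw ball3 h=2 -> lands@6:L; in-air after throw: [b2@5:R b3@6:L b1@9:R]
Beat 5 (R): throw ball2 h=2 -> lands@7:R; in-air after throw: [b3@6:L b2@7:R b1@9:R]
Beat 6 (L): throw ball3 h=4 -> lands@10:L; in-air after throw: [b2@7:R b1@9:R b3@10:L]

Answer: ball2:lands@7:R ball1:lands@9:R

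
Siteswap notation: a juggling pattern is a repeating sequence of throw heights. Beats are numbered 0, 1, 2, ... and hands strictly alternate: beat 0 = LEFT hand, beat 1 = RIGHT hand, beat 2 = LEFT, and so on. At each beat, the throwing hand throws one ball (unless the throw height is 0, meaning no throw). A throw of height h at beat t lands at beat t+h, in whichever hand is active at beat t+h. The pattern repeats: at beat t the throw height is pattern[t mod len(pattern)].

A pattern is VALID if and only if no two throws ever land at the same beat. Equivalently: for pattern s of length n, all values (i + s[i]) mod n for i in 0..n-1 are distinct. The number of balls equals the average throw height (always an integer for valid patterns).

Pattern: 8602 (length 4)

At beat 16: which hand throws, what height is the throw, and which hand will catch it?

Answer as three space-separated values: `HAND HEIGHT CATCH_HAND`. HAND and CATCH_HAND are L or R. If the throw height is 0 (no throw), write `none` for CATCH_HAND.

Beat 16: 16 mod 2 = 0, so hand = L
Throw height = pattern[16 mod 4] = pattern[0] = 8
Lands at beat 16+8=24, 24 mod 2 = 0, so catch hand = L

Answer: L 8 L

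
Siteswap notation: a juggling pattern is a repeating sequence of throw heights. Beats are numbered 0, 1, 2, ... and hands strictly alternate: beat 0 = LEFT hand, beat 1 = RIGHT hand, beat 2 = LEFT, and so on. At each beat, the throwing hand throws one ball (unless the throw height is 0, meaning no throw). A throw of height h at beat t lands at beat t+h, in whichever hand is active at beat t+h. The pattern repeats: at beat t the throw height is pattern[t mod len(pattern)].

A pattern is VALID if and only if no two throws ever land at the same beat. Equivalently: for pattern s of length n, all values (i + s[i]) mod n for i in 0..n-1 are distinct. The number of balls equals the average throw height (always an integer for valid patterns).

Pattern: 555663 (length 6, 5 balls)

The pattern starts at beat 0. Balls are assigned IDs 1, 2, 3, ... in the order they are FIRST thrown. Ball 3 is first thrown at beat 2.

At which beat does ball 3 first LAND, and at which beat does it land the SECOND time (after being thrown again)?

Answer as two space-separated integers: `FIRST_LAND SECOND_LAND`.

Beat 0 (L): throw ball1 h=5 -> lands@5:R; in-air after throw: [b1@5:R]
Beat 1 (R): throw ball2 h=5 -> lands@6:L; in-air after throw: [b1@5:R b2@6:L]
Beat 2 (L): throw ball3 h=5 -> lands@7:R; in-air after throw: [b1@5:R b2@6:L b3@7:R]
Beat 3 (R): throw ball4 h=6 -> lands@9:R; in-air after throw: [b1@5:R b2@6:L b3@7:R b4@9:R]
Beat 4 (L): throw ball5 h=6 -> lands@10:L; in-air after throw: [b1@5:R b2@6:L b3@7:R b4@9:R b5@10:L]
Beat 5 (R): throw ball1 h=3 -> lands@8:L; in-air after throw: [b2@6:L b3@7:R b1@8:L b4@9:R b5@10:L]
Beat 6 (L): throw ball2 h=5 -> lands@11:R; in-air after throw: [b3@7:R b1@8:L b4@9:R b5@10:L b2@11:R]
Beat 7 (R): throw ball3 h=5 -> lands@12:L; in-air after throw: [b1@8:L b4@9:R b5@10:L b2@11:R b3@12:L]
Beat 8 (L): throw ball1 h=5 -> lands@13:R; in-air after throw: [b4@9:R b5@10:L b2@11:R b3@12:L b1@13:R]
Beat 9 (R): throw ball4 h=6 -> lands@15:R; in-air after throw: [b5@10:L b2@11:R b3@12:L b1@13:R b4@15:R]
Beat 10 (L): throw ball5 h=6 -> lands@16:L; in-air after throw: [b2@11:R b3@12:L b1@13:R b4@15:R b5@16:L]
Beat 11 (R): throw ball2 h=3 -> lands@14:L; in-air after throw: [b3@12:L b1@13:R b2@14:L b4@15:R b5@16:L]
Beat 12 (L): throw ball3 h=5 -> lands@17:R; in-air after throw: [b1@13:R b2@14:L b4@15:R b5@16:L b3@17:R]
Ball 3: thrown@2 h=5 -> first land @7; rethrown@7 h=5 -> second land @12

Answer: 7 12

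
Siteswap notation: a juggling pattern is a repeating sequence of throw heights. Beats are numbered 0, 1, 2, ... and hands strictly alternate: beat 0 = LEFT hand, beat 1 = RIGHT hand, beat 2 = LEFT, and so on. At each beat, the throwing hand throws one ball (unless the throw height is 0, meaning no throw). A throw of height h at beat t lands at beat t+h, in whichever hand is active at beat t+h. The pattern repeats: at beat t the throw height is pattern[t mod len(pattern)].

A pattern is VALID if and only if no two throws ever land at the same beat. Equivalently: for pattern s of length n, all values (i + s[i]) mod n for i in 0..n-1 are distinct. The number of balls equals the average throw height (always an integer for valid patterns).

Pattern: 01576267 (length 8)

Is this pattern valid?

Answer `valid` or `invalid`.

Answer: invalid

Derivation:
i=0: (i + s[i]) mod n = (0 + 0) mod 8 = 0
i=1: (i + s[i]) mod n = (1 + 1) mod 8 = 2
i=2: (i + s[i]) mod n = (2 + 5) mod 8 = 7
i=3: (i + s[i]) mod n = (3 + 7) mod 8 = 2
i=4: (i + s[i]) mod n = (4 + 6) mod 8 = 2
i=5: (i + s[i]) mod n = (5 + 2) mod 8 = 7
i=6: (i + s[i]) mod n = (6 + 6) mod 8 = 4
i=7: (i + s[i]) mod n = (7 + 7) mod 8 = 6
Residues: [0, 2, 7, 2, 2, 7, 4, 6], distinct: False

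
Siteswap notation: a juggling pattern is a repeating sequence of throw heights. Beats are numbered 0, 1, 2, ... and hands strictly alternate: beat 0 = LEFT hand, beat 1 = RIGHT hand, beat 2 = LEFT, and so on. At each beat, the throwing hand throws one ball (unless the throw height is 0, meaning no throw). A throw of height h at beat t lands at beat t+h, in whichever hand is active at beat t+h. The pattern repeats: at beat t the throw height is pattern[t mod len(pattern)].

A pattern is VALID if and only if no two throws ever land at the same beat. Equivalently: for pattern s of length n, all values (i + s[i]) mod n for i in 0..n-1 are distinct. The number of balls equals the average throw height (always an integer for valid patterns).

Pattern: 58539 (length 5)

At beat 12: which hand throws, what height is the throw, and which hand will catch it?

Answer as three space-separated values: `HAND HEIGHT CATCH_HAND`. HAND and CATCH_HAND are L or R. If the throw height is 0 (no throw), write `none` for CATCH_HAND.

Beat 12: 12 mod 2 = 0, so hand = L
Throw height = pattern[12 mod 5] = pattern[2] = 5
Lands at beat 12+5=17, 17 mod 2 = 1, so catch hand = R

Answer: L 5 R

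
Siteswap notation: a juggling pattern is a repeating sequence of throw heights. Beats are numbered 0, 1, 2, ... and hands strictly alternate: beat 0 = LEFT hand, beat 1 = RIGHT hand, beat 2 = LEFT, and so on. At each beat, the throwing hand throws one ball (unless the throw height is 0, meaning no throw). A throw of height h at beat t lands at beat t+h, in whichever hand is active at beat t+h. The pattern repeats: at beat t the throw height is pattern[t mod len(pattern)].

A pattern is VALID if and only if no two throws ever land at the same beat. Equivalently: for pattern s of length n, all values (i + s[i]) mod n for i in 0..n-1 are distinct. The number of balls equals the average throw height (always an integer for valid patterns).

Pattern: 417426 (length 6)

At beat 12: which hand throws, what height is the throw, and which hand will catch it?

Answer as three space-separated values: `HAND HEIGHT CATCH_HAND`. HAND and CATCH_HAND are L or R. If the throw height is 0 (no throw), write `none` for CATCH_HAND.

Answer: L 4 L

Derivation:
Beat 12: 12 mod 2 = 0, so hand = L
Throw height = pattern[12 mod 6] = pattern[0] = 4
Lands at beat 12+4=16, 16 mod 2 = 0, so catch hand = L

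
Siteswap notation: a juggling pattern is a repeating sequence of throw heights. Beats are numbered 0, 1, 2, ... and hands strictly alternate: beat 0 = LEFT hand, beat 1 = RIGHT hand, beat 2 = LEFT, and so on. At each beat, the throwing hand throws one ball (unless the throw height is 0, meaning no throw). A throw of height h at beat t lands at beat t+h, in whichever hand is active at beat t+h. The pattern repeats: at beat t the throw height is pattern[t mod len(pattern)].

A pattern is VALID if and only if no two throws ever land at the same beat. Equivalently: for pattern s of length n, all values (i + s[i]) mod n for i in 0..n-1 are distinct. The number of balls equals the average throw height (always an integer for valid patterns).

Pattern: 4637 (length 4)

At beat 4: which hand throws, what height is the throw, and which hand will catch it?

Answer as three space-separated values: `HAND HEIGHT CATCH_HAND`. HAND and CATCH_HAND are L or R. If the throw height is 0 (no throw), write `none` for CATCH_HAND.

Beat 4: 4 mod 2 = 0, so hand = L
Throw height = pattern[4 mod 4] = pattern[0] = 4
Lands at beat 4+4=8, 8 mod 2 = 0, so catch hand = L

Answer: L 4 L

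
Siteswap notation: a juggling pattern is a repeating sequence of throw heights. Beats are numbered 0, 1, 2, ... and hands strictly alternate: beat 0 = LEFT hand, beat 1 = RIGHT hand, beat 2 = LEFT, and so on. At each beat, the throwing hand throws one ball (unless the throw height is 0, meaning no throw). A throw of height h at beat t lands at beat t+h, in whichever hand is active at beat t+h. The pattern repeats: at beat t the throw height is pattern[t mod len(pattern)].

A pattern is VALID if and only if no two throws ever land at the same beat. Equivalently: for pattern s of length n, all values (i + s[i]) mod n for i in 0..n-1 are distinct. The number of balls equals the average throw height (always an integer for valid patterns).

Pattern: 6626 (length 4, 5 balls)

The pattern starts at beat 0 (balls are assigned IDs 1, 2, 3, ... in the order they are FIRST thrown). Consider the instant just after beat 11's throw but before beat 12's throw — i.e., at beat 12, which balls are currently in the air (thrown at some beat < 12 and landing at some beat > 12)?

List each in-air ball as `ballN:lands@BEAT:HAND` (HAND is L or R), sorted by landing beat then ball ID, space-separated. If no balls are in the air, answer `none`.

Beat 0 (L): throw ball1 h=6 -> lands@6:L; in-air after throw: [b1@6:L]
Beat 1 (R): throw ball2 h=6 -> lands@7:R; in-air after throw: [b1@6:L b2@7:R]
Beat 2 (L): throw ball3 h=2 -> lands@4:L; in-air after throw: [b3@4:L b1@6:L b2@7:R]
Beat 3 (R): throw ball4 h=6 -> lands@9:R; in-air after throw: [b3@4:L b1@6:L b2@7:R b4@9:R]
Beat 4 (L): throw ball3 h=6 -> lands@10:L; in-air after throw: [b1@6:L b2@7:R b4@9:R b3@10:L]
Beat 5 (R): throw ball5 h=6 -> lands@11:R; in-air after throw: [b1@6:L b2@7:R b4@9:R b3@10:L b5@11:R]
Beat 6 (L): throw ball1 h=2 -> lands@8:L; in-air after throw: [b2@7:R b1@8:L b4@9:R b3@10:L b5@11:R]
Beat 7 (R): throw ball2 h=6 -> lands@13:R; in-air after throw: [b1@8:L b4@9:R b3@10:L b5@11:R b2@13:R]
Beat 8 (L): throw ball1 h=6 -> lands@14:L; in-air after throw: [b4@9:R b3@10:L b5@11:R b2@13:R b1@14:L]
Beat 9 (R): throw ball4 h=6 -> lands@15:R; in-air after throw: [b3@10:L b5@11:R b2@13:R b1@14:L b4@15:R]
Beat 10 (L): throw ball3 h=2 -> lands@12:L; in-air after throw: [b5@11:R b3@12:L b2@13:R b1@14:L b4@15:R]
Beat 11 (R): throw ball5 h=6 -> lands@17:R; in-air after throw: [b3@12:L b2@13:R b1@14:L b4@15:R b5@17:R]
Beat 12 (L): throw ball3 h=6 -> lands@18:L; in-air after throw: [b2@13:R b1@14:L b4@15:R b5@17:R b3@18:L]

Answer: ball2:lands@13:R ball1:lands@14:L ball4:lands@15:R ball5:lands@17:R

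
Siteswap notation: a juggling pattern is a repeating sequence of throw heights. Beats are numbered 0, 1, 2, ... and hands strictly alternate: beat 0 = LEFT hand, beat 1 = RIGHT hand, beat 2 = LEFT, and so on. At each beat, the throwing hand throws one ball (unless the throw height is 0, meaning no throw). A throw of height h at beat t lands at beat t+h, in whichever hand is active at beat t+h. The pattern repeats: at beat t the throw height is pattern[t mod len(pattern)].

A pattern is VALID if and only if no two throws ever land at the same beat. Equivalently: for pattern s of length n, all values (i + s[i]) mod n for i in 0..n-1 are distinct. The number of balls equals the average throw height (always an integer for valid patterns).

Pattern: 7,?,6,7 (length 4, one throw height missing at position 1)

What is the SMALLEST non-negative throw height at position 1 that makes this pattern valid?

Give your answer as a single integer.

Answer: 0

Derivation:
i=0: (0 + 7) mod 4 = 3
i=1: s[i]=? (unknown)
i=2: (2 + 6) mod 4 = 0
i=3: (3 + 7) mod 4 = 2
Known residues: [0, 2, 3]; need a permutation of 0..3, so missing residue r = 1
Need (1 + s) mod 4 = 1; smallest s = (1 - 1) mod 4 = 0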